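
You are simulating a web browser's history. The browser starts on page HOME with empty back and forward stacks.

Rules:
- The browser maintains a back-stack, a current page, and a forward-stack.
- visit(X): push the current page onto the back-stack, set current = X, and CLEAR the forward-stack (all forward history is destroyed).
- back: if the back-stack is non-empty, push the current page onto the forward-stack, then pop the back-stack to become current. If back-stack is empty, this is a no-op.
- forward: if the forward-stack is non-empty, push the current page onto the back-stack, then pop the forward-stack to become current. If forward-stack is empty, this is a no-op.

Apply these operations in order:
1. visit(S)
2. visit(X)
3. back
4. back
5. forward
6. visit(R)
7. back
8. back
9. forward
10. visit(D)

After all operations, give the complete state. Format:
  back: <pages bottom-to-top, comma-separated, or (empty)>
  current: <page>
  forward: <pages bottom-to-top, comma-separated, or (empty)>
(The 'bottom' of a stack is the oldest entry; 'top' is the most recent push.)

Answer: back: HOME,S
current: D
forward: (empty)

Derivation:
After 1 (visit(S)): cur=S back=1 fwd=0
After 2 (visit(X)): cur=X back=2 fwd=0
After 3 (back): cur=S back=1 fwd=1
After 4 (back): cur=HOME back=0 fwd=2
After 5 (forward): cur=S back=1 fwd=1
After 6 (visit(R)): cur=R back=2 fwd=0
After 7 (back): cur=S back=1 fwd=1
After 8 (back): cur=HOME back=0 fwd=2
After 9 (forward): cur=S back=1 fwd=1
After 10 (visit(D)): cur=D back=2 fwd=0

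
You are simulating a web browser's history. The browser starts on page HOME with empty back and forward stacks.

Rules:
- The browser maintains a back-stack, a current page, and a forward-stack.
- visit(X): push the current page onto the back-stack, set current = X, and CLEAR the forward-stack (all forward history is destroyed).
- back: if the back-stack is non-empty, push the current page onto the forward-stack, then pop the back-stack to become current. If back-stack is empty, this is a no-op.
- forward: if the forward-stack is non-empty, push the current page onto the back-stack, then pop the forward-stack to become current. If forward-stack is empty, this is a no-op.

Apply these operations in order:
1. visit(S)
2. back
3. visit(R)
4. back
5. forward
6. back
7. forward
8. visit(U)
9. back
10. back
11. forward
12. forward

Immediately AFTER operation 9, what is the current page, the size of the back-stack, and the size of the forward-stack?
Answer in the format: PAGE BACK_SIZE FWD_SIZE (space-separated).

After 1 (visit(S)): cur=S back=1 fwd=0
After 2 (back): cur=HOME back=0 fwd=1
After 3 (visit(R)): cur=R back=1 fwd=0
After 4 (back): cur=HOME back=0 fwd=1
After 5 (forward): cur=R back=1 fwd=0
After 6 (back): cur=HOME back=0 fwd=1
After 7 (forward): cur=R back=1 fwd=0
After 8 (visit(U)): cur=U back=2 fwd=0
After 9 (back): cur=R back=1 fwd=1

R 1 1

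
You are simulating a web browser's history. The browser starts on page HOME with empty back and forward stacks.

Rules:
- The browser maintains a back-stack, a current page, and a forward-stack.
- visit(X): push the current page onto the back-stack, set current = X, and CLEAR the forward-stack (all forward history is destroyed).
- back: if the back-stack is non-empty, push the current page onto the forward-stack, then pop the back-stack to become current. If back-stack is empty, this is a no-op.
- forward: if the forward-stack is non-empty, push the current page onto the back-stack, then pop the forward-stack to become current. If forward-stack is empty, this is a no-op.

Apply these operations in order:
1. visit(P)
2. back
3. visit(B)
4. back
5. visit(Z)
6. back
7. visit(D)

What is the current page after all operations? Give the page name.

Answer: D

Derivation:
After 1 (visit(P)): cur=P back=1 fwd=0
After 2 (back): cur=HOME back=0 fwd=1
After 3 (visit(B)): cur=B back=1 fwd=0
After 4 (back): cur=HOME back=0 fwd=1
After 5 (visit(Z)): cur=Z back=1 fwd=0
After 6 (back): cur=HOME back=0 fwd=1
After 7 (visit(D)): cur=D back=1 fwd=0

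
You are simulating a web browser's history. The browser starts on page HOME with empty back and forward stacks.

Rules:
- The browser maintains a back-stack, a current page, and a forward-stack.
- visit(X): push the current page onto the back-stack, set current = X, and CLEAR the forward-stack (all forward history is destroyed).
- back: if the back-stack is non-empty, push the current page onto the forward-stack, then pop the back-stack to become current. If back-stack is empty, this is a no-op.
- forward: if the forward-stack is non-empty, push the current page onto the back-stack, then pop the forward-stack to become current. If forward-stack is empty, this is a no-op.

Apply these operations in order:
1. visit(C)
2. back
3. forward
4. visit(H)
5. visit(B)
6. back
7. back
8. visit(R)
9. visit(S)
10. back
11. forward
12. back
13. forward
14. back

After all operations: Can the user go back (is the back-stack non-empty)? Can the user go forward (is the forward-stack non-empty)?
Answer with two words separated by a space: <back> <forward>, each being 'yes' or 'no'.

After 1 (visit(C)): cur=C back=1 fwd=0
After 2 (back): cur=HOME back=0 fwd=1
After 3 (forward): cur=C back=1 fwd=0
After 4 (visit(H)): cur=H back=2 fwd=0
After 5 (visit(B)): cur=B back=3 fwd=0
After 6 (back): cur=H back=2 fwd=1
After 7 (back): cur=C back=1 fwd=2
After 8 (visit(R)): cur=R back=2 fwd=0
After 9 (visit(S)): cur=S back=3 fwd=0
After 10 (back): cur=R back=2 fwd=1
After 11 (forward): cur=S back=3 fwd=0
After 12 (back): cur=R back=2 fwd=1
After 13 (forward): cur=S back=3 fwd=0
After 14 (back): cur=R back=2 fwd=1

Answer: yes yes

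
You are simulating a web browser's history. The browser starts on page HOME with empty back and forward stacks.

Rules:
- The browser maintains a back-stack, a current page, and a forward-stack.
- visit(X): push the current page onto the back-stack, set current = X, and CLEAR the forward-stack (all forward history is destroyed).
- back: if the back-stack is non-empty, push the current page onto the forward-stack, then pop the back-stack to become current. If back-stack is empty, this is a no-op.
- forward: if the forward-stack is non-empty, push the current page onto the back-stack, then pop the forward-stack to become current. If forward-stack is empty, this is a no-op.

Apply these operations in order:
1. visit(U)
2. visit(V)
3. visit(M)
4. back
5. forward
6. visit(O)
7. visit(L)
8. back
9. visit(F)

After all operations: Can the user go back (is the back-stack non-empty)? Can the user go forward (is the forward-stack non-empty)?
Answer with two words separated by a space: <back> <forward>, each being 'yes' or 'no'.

Answer: yes no

Derivation:
After 1 (visit(U)): cur=U back=1 fwd=0
After 2 (visit(V)): cur=V back=2 fwd=0
After 3 (visit(M)): cur=M back=3 fwd=0
After 4 (back): cur=V back=2 fwd=1
After 5 (forward): cur=M back=3 fwd=0
After 6 (visit(O)): cur=O back=4 fwd=0
After 7 (visit(L)): cur=L back=5 fwd=0
After 8 (back): cur=O back=4 fwd=1
After 9 (visit(F)): cur=F back=5 fwd=0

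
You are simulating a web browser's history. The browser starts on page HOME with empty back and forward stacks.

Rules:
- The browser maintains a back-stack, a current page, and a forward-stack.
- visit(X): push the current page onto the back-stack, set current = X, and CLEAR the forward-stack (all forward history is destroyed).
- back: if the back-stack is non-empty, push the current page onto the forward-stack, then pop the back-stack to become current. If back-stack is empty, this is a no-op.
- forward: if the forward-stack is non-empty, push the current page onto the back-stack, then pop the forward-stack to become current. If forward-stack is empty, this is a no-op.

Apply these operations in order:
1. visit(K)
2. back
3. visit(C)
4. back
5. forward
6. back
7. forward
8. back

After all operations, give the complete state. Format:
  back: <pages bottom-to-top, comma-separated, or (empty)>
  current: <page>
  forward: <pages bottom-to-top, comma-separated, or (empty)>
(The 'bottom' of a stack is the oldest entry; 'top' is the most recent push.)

Answer: back: (empty)
current: HOME
forward: C

Derivation:
After 1 (visit(K)): cur=K back=1 fwd=0
After 2 (back): cur=HOME back=0 fwd=1
After 3 (visit(C)): cur=C back=1 fwd=0
After 4 (back): cur=HOME back=0 fwd=1
After 5 (forward): cur=C back=1 fwd=0
After 6 (back): cur=HOME back=0 fwd=1
After 7 (forward): cur=C back=1 fwd=0
After 8 (back): cur=HOME back=0 fwd=1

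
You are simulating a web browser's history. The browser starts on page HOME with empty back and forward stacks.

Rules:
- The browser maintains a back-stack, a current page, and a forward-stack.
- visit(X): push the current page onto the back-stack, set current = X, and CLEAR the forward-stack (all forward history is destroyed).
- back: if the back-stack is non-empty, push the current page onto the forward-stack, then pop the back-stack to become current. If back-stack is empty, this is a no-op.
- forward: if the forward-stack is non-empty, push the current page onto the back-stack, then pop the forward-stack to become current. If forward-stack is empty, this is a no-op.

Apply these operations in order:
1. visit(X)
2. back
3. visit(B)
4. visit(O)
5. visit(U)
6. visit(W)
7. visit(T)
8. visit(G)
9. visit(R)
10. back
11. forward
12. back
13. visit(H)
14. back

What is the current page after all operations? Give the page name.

After 1 (visit(X)): cur=X back=1 fwd=0
After 2 (back): cur=HOME back=0 fwd=1
After 3 (visit(B)): cur=B back=1 fwd=0
After 4 (visit(O)): cur=O back=2 fwd=0
After 5 (visit(U)): cur=U back=3 fwd=0
After 6 (visit(W)): cur=W back=4 fwd=0
After 7 (visit(T)): cur=T back=5 fwd=0
After 8 (visit(G)): cur=G back=6 fwd=0
After 9 (visit(R)): cur=R back=7 fwd=0
After 10 (back): cur=G back=6 fwd=1
After 11 (forward): cur=R back=7 fwd=0
After 12 (back): cur=G back=6 fwd=1
After 13 (visit(H)): cur=H back=7 fwd=0
After 14 (back): cur=G back=6 fwd=1

Answer: G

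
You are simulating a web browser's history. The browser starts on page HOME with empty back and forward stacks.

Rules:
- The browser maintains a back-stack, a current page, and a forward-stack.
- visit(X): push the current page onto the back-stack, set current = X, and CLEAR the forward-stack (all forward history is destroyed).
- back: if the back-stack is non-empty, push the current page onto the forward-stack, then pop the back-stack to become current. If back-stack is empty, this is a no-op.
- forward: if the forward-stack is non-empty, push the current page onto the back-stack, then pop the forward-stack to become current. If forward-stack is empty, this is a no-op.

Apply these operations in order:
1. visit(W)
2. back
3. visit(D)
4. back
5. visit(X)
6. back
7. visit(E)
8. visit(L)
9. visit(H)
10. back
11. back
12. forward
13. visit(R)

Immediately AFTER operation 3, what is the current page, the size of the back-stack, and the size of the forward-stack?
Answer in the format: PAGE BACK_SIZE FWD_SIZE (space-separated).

After 1 (visit(W)): cur=W back=1 fwd=0
After 2 (back): cur=HOME back=0 fwd=1
After 3 (visit(D)): cur=D back=1 fwd=0

D 1 0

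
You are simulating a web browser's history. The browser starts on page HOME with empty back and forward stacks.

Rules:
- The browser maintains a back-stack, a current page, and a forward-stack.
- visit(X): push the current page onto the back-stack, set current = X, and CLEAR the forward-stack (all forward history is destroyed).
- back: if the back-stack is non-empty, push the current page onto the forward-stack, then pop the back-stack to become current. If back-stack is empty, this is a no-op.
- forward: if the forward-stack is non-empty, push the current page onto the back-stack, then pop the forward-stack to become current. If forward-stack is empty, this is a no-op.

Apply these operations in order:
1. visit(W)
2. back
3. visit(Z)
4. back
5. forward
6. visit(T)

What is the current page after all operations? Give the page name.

Answer: T

Derivation:
After 1 (visit(W)): cur=W back=1 fwd=0
After 2 (back): cur=HOME back=0 fwd=1
After 3 (visit(Z)): cur=Z back=1 fwd=0
After 4 (back): cur=HOME back=0 fwd=1
After 5 (forward): cur=Z back=1 fwd=0
After 6 (visit(T)): cur=T back=2 fwd=0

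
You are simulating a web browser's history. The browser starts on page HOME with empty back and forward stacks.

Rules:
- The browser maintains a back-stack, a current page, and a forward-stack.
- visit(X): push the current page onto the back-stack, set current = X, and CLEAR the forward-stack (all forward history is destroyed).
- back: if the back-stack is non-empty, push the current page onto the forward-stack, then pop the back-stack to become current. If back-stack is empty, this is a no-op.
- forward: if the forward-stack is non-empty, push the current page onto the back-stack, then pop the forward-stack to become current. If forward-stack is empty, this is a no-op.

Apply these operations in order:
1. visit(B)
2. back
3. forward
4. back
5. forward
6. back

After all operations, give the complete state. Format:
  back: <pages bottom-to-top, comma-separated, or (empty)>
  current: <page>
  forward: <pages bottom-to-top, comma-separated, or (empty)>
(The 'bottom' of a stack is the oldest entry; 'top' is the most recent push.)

Answer: back: (empty)
current: HOME
forward: B

Derivation:
After 1 (visit(B)): cur=B back=1 fwd=0
After 2 (back): cur=HOME back=0 fwd=1
After 3 (forward): cur=B back=1 fwd=0
After 4 (back): cur=HOME back=0 fwd=1
After 5 (forward): cur=B back=1 fwd=0
After 6 (back): cur=HOME back=0 fwd=1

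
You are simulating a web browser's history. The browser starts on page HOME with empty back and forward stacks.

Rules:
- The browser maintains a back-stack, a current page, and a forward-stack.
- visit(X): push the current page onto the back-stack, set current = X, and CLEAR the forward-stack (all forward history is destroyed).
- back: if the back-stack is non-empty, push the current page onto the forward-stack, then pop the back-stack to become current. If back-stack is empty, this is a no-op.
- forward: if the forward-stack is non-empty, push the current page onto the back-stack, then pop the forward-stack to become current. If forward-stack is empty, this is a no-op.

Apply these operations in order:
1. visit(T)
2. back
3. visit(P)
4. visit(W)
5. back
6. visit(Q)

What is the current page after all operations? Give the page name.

After 1 (visit(T)): cur=T back=1 fwd=0
After 2 (back): cur=HOME back=0 fwd=1
After 3 (visit(P)): cur=P back=1 fwd=0
After 4 (visit(W)): cur=W back=2 fwd=0
After 5 (back): cur=P back=1 fwd=1
After 6 (visit(Q)): cur=Q back=2 fwd=0

Answer: Q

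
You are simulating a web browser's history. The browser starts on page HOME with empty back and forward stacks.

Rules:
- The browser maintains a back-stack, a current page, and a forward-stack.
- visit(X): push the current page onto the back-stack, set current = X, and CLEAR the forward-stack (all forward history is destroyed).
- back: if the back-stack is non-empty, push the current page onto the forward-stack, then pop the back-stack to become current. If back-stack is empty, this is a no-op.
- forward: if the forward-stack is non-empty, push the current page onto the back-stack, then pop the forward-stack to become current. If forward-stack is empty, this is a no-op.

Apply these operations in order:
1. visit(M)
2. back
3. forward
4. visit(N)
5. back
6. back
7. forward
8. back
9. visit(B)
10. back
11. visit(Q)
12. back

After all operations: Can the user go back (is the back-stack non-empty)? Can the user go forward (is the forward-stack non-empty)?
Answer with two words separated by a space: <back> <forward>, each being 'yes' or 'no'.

Answer: no yes

Derivation:
After 1 (visit(M)): cur=M back=1 fwd=0
After 2 (back): cur=HOME back=0 fwd=1
After 3 (forward): cur=M back=1 fwd=0
After 4 (visit(N)): cur=N back=2 fwd=0
After 5 (back): cur=M back=1 fwd=1
After 6 (back): cur=HOME back=0 fwd=2
After 7 (forward): cur=M back=1 fwd=1
After 8 (back): cur=HOME back=0 fwd=2
After 9 (visit(B)): cur=B back=1 fwd=0
After 10 (back): cur=HOME back=0 fwd=1
After 11 (visit(Q)): cur=Q back=1 fwd=0
After 12 (back): cur=HOME back=0 fwd=1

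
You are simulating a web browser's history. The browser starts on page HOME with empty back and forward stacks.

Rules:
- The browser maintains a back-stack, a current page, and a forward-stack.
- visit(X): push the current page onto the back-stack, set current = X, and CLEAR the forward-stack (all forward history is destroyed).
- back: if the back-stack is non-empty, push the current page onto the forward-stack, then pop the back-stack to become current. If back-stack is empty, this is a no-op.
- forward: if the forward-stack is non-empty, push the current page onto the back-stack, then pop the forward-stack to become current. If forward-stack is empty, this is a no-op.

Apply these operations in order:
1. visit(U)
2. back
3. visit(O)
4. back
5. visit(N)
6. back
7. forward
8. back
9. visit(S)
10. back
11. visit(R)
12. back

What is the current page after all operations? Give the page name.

After 1 (visit(U)): cur=U back=1 fwd=0
After 2 (back): cur=HOME back=0 fwd=1
After 3 (visit(O)): cur=O back=1 fwd=0
After 4 (back): cur=HOME back=0 fwd=1
After 5 (visit(N)): cur=N back=1 fwd=0
After 6 (back): cur=HOME back=0 fwd=1
After 7 (forward): cur=N back=1 fwd=0
After 8 (back): cur=HOME back=0 fwd=1
After 9 (visit(S)): cur=S back=1 fwd=0
After 10 (back): cur=HOME back=0 fwd=1
After 11 (visit(R)): cur=R back=1 fwd=0
After 12 (back): cur=HOME back=0 fwd=1

Answer: HOME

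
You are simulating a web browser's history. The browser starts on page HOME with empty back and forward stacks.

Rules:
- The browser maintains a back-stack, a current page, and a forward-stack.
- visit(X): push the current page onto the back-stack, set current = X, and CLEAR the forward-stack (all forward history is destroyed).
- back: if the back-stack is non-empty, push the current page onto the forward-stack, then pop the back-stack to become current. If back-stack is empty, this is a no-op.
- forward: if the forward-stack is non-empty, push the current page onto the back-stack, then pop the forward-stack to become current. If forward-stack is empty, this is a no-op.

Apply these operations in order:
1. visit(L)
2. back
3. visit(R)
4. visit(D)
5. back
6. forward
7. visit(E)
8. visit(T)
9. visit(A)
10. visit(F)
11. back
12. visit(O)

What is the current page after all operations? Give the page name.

After 1 (visit(L)): cur=L back=1 fwd=0
After 2 (back): cur=HOME back=0 fwd=1
After 3 (visit(R)): cur=R back=1 fwd=0
After 4 (visit(D)): cur=D back=2 fwd=0
After 5 (back): cur=R back=1 fwd=1
After 6 (forward): cur=D back=2 fwd=0
After 7 (visit(E)): cur=E back=3 fwd=0
After 8 (visit(T)): cur=T back=4 fwd=0
After 9 (visit(A)): cur=A back=5 fwd=0
After 10 (visit(F)): cur=F back=6 fwd=0
After 11 (back): cur=A back=5 fwd=1
After 12 (visit(O)): cur=O back=6 fwd=0

Answer: O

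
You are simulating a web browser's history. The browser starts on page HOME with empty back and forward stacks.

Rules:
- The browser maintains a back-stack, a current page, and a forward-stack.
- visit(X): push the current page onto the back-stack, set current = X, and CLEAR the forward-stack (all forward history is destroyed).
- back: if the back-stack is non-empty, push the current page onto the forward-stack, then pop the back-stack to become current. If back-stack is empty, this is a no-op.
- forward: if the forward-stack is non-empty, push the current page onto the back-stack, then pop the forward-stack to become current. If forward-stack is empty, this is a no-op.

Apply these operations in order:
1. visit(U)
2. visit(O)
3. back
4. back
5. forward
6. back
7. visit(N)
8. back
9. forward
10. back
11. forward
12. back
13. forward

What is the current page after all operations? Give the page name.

Answer: N

Derivation:
After 1 (visit(U)): cur=U back=1 fwd=0
After 2 (visit(O)): cur=O back=2 fwd=0
After 3 (back): cur=U back=1 fwd=1
After 4 (back): cur=HOME back=0 fwd=2
After 5 (forward): cur=U back=1 fwd=1
After 6 (back): cur=HOME back=0 fwd=2
After 7 (visit(N)): cur=N back=1 fwd=0
After 8 (back): cur=HOME back=0 fwd=1
After 9 (forward): cur=N back=1 fwd=0
After 10 (back): cur=HOME back=0 fwd=1
After 11 (forward): cur=N back=1 fwd=0
After 12 (back): cur=HOME back=0 fwd=1
After 13 (forward): cur=N back=1 fwd=0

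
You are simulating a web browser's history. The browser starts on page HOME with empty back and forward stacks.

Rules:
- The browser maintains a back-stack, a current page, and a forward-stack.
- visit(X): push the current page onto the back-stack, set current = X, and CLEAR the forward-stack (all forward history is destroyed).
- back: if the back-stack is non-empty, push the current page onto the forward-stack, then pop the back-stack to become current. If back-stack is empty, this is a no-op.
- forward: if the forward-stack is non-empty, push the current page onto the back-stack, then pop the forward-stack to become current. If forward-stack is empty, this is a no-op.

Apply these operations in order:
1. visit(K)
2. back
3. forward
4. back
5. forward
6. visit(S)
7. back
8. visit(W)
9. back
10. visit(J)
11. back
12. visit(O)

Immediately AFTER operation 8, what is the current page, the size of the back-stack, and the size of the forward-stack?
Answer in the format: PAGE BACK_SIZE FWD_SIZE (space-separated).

After 1 (visit(K)): cur=K back=1 fwd=0
After 2 (back): cur=HOME back=0 fwd=1
After 3 (forward): cur=K back=1 fwd=0
After 4 (back): cur=HOME back=0 fwd=1
After 5 (forward): cur=K back=1 fwd=0
After 6 (visit(S)): cur=S back=2 fwd=0
After 7 (back): cur=K back=1 fwd=1
After 8 (visit(W)): cur=W back=2 fwd=0

W 2 0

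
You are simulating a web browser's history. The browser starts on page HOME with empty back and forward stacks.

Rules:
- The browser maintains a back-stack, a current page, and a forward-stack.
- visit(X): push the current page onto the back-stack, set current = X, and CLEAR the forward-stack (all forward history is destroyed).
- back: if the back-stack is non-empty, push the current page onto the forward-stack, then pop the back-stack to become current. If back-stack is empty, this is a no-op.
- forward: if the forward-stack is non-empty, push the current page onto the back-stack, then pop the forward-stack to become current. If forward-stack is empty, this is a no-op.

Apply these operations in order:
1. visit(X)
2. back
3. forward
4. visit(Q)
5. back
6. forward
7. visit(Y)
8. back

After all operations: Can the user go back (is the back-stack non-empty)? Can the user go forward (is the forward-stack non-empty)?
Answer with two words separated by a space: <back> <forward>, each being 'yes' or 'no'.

After 1 (visit(X)): cur=X back=1 fwd=0
After 2 (back): cur=HOME back=0 fwd=1
After 3 (forward): cur=X back=1 fwd=0
After 4 (visit(Q)): cur=Q back=2 fwd=0
After 5 (back): cur=X back=1 fwd=1
After 6 (forward): cur=Q back=2 fwd=0
After 7 (visit(Y)): cur=Y back=3 fwd=0
After 8 (back): cur=Q back=2 fwd=1

Answer: yes yes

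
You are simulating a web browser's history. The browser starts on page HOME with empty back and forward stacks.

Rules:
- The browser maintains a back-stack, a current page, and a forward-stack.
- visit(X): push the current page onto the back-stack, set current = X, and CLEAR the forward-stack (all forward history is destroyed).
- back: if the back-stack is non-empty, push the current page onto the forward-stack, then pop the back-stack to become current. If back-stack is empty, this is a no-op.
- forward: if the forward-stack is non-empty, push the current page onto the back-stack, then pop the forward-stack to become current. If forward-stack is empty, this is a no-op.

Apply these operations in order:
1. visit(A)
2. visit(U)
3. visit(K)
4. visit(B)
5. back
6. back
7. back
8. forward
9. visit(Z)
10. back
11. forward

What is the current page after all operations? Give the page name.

After 1 (visit(A)): cur=A back=1 fwd=0
After 2 (visit(U)): cur=U back=2 fwd=0
After 3 (visit(K)): cur=K back=3 fwd=0
After 4 (visit(B)): cur=B back=4 fwd=0
After 5 (back): cur=K back=3 fwd=1
After 6 (back): cur=U back=2 fwd=2
After 7 (back): cur=A back=1 fwd=3
After 8 (forward): cur=U back=2 fwd=2
After 9 (visit(Z)): cur=Z back=3 fwd=0
After 10 (back): cur=U back=2 fwd=1
After 11 (forward): cur=Z back=3 fwd=0

Answer: Z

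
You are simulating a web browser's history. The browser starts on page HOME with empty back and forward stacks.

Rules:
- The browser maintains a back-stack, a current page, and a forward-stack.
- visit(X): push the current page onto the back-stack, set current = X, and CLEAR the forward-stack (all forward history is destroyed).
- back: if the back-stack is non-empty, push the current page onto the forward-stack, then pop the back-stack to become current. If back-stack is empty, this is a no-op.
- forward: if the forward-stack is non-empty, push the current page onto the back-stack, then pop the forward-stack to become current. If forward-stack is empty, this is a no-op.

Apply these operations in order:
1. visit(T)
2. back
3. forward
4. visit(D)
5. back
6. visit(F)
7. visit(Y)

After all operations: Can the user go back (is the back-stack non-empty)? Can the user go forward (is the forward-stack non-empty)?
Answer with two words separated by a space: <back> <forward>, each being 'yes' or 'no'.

Answer: yes no

Derivation:
After 1 (visit(T)): cur=T back=1 fwd=0
After 2 (back): cur=HOME back=0 fwd=1
After 3 (forward): cur=T back=1 fwd=0
After 4 (visit(D)): cur=D back=2 fwd=0
After 5 (back): cur=T back=1 fwd=1
After 6 (visit(F)): cur=F back=2 fwd=0
After 7 (visit(Y)): cur=Y back=3 fwd=0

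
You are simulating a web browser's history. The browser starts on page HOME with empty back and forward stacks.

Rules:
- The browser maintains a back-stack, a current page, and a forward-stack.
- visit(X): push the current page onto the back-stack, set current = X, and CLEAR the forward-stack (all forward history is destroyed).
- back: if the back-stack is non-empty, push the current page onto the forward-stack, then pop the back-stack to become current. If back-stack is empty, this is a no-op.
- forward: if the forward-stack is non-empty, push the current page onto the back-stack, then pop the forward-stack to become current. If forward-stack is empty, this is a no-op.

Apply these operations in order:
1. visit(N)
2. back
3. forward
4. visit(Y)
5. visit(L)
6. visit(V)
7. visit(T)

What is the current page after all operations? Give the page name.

Answer: T

Derivation:
After 1 (visit(N)): cur=N back=1 fwd=0
After 2 (back): cur=HOME back=0 fwd=1
After 3 (forward): cur=N back=1 fwd=0
After 4 (visit(Y)): cur=Y back=2 fwd=0
After 5 (visit(L)): cur=L back=3 fwd=0
After 6 (visit(V)): cur=V back=4 fwd=0
After 7 (visit(T)): cur=T back=5 fwd=0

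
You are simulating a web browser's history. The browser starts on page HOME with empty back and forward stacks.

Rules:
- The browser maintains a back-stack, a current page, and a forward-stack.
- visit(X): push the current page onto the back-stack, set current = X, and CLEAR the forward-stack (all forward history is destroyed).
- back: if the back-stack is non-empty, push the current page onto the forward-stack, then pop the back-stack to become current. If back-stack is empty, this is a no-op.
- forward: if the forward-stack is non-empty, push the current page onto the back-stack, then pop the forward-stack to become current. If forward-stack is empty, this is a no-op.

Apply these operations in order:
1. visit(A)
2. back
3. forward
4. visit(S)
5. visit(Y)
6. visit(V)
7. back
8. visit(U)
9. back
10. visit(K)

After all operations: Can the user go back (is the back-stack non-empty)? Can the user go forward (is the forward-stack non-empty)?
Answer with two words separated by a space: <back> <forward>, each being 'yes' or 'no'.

Answer: yes no

Derivation:
After 1 (visit(A)): cur=A back=1 fwd=0
After 2 (back): cur=HOME back=0 fwd=1
After 3 (forward): cur=A back=1 fwd=0
After 4 (visit(S)): cur=S back=2 fwd=0
After 5 (visit(Y)): cur=Y back=3 fwd=0
After 6 (visit(V)): cur=V back=4 fwd=0
After 7 (back): cur=Y back=3 fwd=1
After 8 (visit(U)): cur=U back=4 fwd=0
After 9 (back): cur=Y back=3 fwd=1
After 10 (visit(K)): cur=K back=4 fwd=0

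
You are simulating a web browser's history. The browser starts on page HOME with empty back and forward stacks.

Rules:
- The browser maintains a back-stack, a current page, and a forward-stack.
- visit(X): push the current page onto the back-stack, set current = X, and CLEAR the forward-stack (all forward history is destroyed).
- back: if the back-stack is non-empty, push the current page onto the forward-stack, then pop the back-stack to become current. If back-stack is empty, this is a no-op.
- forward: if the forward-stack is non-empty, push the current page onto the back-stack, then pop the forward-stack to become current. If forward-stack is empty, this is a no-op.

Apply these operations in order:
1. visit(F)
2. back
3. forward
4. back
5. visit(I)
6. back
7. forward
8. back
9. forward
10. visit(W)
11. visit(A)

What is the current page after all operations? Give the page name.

Answer: A

Derivation:
After 1 (visit(F)): cur=F back=1 fwd=0
After 2 (back): cur=HOME back=0 fwd=1
After 3 (forward): cur=F back=1 fwd=0
After 4 (back): cur=HOME back=0 fwd=1
After 5 (visit(I)): cur=I back=1 fwd=0
After 6 (back): cur=HOME back=0 fwd=1
After 7 (forward): cur=I back=1 fwd=0
After 8 (back): cur=HOME back=0 fwd=1
After 9 (forward): cur=I back=1 fwd=0
After 10 (visit(W)): cur=W back=2 fwd=0
After 11 (visit(A)): cur=A back=3 fwd=0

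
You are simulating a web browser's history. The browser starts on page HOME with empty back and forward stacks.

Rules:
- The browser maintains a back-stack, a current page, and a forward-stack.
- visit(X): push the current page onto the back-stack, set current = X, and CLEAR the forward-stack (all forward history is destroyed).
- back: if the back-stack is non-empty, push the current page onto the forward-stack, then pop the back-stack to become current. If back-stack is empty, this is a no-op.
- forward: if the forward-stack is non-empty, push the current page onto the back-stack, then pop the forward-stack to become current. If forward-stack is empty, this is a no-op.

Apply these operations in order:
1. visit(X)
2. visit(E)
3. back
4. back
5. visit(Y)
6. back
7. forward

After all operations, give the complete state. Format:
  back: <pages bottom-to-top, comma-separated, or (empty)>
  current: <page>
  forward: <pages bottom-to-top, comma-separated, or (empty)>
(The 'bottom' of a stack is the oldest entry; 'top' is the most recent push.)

Answer: back: HOME
current: Y
forward: (empty)

Derivation:
After 1 (visit(X)): cur=X back=1 fwd=0
After 2 (visit(E)): cur=E back=2 fwd=0
After 3 (back): cur=X back=1 fwd=1
After 4 (back): cur=HOME back=0 fwd=2
After 5 (visit(Y)): cur=Y back=1 fwd=0
After 6 (back): cur=HOME back=0 fwd=1
After 7 (forward): cur=Y back=1 fwd=0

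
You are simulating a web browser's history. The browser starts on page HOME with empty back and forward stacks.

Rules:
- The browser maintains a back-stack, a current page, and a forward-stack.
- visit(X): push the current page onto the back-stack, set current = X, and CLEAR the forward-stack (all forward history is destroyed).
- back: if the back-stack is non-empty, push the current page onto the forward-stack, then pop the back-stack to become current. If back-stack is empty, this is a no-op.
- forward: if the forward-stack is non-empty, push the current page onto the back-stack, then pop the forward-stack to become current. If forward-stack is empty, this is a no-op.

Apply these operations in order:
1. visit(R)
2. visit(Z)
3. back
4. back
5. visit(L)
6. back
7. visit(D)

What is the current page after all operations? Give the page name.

Answer: D

Derivation:
After 1 (visit(R)): cur=R back=1 fwd=0
After 2 (visit(Z)): cur=Z back=2 fwd=0
After 3 (back): cur=R back=1 fwd=1
After 4 (back): cur=HOME back=0 fwd=2
After 5 (visit(L)): cur=L back=1 fwd=0
After 6 (back): cur=HOME back=0 fwd=1
After 7 (visit(D)): cur=D back=1 fwd=0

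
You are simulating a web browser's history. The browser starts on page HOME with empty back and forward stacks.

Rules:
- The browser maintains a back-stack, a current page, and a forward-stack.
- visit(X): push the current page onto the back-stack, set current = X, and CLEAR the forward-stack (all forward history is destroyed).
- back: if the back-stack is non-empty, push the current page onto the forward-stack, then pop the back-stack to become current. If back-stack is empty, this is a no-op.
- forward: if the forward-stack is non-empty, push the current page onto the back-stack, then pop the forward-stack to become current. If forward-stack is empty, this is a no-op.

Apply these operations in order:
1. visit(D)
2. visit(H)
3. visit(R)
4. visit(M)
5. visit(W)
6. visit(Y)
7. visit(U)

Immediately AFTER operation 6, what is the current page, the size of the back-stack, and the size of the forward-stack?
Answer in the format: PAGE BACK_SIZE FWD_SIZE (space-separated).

After 1 (visit(D)): cur=D back=1 fwd=0
After 2 (visit(H)): cur=H back=2 fwd=0
After 3 (visit(R)): cur=R back=3 fwd=0
After 4 (visit(M)): cur=M back=4 fwd=0
After 5 (visit(W)): cur=W back=5 fwd=0
After 6 (visit(Y)): cur=Y back=6 fwd=0

Y 6 0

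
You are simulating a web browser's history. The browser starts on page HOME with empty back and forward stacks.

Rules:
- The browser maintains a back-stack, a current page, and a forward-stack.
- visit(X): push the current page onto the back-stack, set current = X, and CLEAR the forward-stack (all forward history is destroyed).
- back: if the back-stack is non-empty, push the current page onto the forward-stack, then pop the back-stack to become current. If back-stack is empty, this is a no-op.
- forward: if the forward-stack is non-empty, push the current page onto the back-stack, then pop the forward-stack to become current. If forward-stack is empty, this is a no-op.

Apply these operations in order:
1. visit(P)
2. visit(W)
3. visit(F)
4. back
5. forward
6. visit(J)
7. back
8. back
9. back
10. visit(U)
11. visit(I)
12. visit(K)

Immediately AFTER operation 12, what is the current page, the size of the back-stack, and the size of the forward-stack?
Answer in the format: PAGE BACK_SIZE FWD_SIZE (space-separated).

After 1 (visit(P)): cur=P back=1 fwd=0
After 2 (visit(W)): cur=W back=2 fwd=0
After 3 (visit(F)): cur=F back=3 fwd=0
After 4 (back): cur=W back=2 fwd=1
After 5 (forward): cur=F back=3 fwd=0
After 6 (visit(J)): cur=J back=4 fwd=0
After 7 (back): cur=F back=3 fwd=1
After 8 (back): cur=W back=2 fwd=2
After 9 (back): cur=P back=1 fwd=3
After 10 (visit(U)): cur=U back=2 fwd=0
After 11 (visit(I)): cur=I back=3 fwd=0
After 12 (visit(K)): cur=K back=4 fwd=0

K 4 0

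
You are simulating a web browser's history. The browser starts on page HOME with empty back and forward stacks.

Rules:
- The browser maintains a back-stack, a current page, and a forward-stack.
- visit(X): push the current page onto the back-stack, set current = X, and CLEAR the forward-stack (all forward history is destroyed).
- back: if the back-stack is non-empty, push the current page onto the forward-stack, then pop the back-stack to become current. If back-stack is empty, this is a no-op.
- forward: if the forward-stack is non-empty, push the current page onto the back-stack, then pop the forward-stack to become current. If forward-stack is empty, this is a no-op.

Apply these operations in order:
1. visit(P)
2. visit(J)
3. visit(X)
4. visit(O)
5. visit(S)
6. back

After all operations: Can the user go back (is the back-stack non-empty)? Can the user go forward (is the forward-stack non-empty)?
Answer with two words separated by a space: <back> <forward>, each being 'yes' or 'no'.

After 1 (visit(P)): cur=P back=1 fwd=0
After 2 (visit(J)): cur=J back=2 fwd=0
After 3 (visit(X)): cur=X back=3 fwd=0
After 4 (visit(O)): cur=O back=4 fwd=0
After 5 (visit(S)): cur=S back=5 fwd=0
After 6 (back): cur=O back=4 fwd=1

Answer: yes yes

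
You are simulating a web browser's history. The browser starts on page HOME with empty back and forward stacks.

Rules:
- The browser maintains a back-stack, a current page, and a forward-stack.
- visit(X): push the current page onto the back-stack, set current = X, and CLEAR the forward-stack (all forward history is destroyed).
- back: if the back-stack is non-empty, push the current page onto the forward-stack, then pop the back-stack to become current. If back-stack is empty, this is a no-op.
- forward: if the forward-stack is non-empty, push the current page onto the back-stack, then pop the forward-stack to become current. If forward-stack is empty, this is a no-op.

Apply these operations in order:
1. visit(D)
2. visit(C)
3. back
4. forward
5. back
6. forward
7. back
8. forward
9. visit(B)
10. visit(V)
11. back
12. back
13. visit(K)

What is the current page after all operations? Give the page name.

After 1 (visit(D)): cur=D back=1 fwd=0
After 2 (visit(C)): cur=C back=2 fwd=0
After 3 (back): cur=D back=1 fwd=1
After 4 (forward): cur=C back=2 fwd=0
After 5 (back): cur=D back=1 fwd=1
After 6 (forward): cur=C back=2 fwd=0
After 7 (back): cur=D back=1 fwd=1
After 8 (forward): cur=C back=2 fwd=0
After 9 (visit(B)): cur=B back=3 fwd=0
After 10 (visit(V)): cur=V back=4 fwd=0
After 11 (back): cur=B back=3 fwd=1
After 12 (back): cur=C back=2 fwd=2
After 13 (visit(K)): cur=K back=3 fwd=0

Answer: K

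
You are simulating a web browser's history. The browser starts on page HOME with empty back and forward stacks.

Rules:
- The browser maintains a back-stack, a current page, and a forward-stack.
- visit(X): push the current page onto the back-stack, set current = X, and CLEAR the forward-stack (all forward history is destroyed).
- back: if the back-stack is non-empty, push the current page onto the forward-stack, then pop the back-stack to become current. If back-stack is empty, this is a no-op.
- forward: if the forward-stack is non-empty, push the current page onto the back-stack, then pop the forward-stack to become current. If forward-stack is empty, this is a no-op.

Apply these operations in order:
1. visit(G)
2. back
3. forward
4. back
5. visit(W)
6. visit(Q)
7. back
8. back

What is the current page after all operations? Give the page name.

After 1 (visit(G)): cur=G back=1 fwd=0
After 2 (back): cur=HOME back=0 fwd=1
After 3 (forward): cur=G back=1 fwd=0
After 4 (back): cur=HOME back=0 fwd=1
After 5 (visit(W)): cur=W back=1 fwd=0
After 6 (visit(Q)): cur=Q back=2 fwd=0
After 7 (back): cur=W back=1 fwd=1
After 8 (back): cur=HOME back=0 fwd=2

Answer: HOME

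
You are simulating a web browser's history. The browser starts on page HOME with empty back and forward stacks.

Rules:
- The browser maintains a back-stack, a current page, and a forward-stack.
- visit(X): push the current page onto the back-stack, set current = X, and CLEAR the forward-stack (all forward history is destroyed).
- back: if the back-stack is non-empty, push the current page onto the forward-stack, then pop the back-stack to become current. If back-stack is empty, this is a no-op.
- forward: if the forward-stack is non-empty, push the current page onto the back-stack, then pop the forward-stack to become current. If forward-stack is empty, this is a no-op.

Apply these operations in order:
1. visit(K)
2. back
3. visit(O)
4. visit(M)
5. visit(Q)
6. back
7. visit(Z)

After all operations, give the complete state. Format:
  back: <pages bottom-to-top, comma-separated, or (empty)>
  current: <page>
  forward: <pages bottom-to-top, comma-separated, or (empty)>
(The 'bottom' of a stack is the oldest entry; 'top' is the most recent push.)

After 1 (visit(K)): cur=K back=1 fwd=0
After 2 (back): cur=HOME back=0 fwd=1
After 3 (visit(O)): cur=O back=1 fwd=0
After 4 (visit(M)): cur=M back=2 fwd=0
After 5 (visit(Q)): cur=Q back=3 fwd=0
After 6 (back): cur=M back=2 fwd=1
After 7 (visit(Z)): cur=Z back=3 fwd=0

Answer: back: HOME,O,M
current: Z
forward: (empty)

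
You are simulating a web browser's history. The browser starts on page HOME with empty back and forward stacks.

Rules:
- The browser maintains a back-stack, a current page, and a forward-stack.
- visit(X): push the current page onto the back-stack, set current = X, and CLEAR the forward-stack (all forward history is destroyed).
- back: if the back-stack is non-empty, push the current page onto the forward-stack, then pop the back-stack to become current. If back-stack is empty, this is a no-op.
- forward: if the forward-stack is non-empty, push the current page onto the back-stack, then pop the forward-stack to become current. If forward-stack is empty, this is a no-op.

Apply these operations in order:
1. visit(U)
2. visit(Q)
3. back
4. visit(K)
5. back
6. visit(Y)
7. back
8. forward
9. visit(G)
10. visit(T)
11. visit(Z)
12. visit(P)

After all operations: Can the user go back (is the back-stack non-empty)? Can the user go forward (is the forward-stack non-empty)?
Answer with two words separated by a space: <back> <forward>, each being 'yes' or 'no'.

After 1 (visit(U)): cur=U back=1 fwd=0
After 2 (visit(Q)): cur=Q back=2 fwd=0
After 3 (back): cur=U back=1 fwd=1
After 4 (visit(K)): cur=K back=2 fwd=0
After 5 (back): cur=U back=1 fwd=1
After 6 (visit(Y)): cur=Y back=2 fwd=0
After 7 (back): cur=U back=1 fwd=1
After 8 (forward): cur=Y back=2 fwd=0
After 9 (visit(G)): cur=G back=3 fwd=0
After 10 (visit(T)): cur=T back=4 fwd=0
After 11 (visit(Z)): cur=Z back=5 fwd=0
After 12 (visit(P)): cur=P back=6 fwd=0

Answer: yes no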